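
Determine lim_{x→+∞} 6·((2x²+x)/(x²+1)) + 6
Evaluate the dominant behaviour as x → +∞; each term tends to a finite value or vanishes.
Limit = 18.

Final answer: 18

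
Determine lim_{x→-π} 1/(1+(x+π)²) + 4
Direct substitution at x = -π gives 5.

Final answer: 5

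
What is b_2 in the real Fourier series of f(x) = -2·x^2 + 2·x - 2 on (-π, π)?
b_2 = (1/π) ∫_{-π}^{π} f(x)·sin(2x) dx.
Evaluate the integral (use parity and integration by parts as needed): b_2 = -2.

Final answer: -2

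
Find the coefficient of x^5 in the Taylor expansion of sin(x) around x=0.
Expand to order 5: sin(x) = x^5/120 - x^3/6 + x + O(x^6).
The coefficient of x^5 is 1/120.

Final answer: 1/120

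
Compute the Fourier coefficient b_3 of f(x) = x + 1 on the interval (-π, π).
b_3 = (1/π) ∫_{-π}^{π} f(x)·sin(3x) dx.
Evaluate the integral (use parity and integration by parts as needed): b_3 = 2/3.

Final answer: 2/3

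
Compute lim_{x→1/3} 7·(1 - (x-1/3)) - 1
Direct substitution at x = 1/3 gives 6.

Final answer: 6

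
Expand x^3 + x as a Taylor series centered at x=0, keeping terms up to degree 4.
x^3 + x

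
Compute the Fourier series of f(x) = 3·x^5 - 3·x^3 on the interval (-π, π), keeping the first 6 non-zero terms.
(-126·π^2 + 6·π^4 + 756)·sin(x) + (-3·π^4 - 27 + 18·π^2)·sin(2·x) + (-58·π^2/9 + 116/27 + 2·π^4)·sin(3·x) + (-3·π^4/2 - 81/64 + 27·π^2/8)·sin(4·x) + (-54·π^2/25 + 324/625 + 6·π^4/5)·sin(5·x) + (-π^4 - 7/27 + 14·π^2/9)·sin(6·x)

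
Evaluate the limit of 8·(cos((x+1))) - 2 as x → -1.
Direct substitution at x = -1 gives 6.

Final answer: 6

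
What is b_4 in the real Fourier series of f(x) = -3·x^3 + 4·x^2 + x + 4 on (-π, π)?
b_4 = (1/π) ∫_{-π}^{π} f(x)·sin(4x) dx.
Evaluate the integral (use parity and integration by parts as needed): b_4 = -17/16 + 3·π^2/2.

Final answer: -17/16 + 3·π^2/2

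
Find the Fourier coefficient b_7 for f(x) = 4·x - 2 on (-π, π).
b_7 = (1/π) ∫_{-π}^{π} f(x)·sin(7x) dx.
Evaluate the integral (use parity and integration by parts as needed): b_7 = 8/7.

Final answer: 8/7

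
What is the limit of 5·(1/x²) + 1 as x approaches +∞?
Evaluate the dominant behaviour as x → +∞; each term tends to a finite value or vanishes.
Limit = 1.

Final answer: 1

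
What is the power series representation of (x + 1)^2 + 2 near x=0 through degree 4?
x^2 + 2·x + 3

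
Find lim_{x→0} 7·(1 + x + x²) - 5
Direct substitution at x = 0 gives 2.

Final answer: 2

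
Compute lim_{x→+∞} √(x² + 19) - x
This is an ∞ − ∞ indeterminate form.
Multiply and divide by the conjugate √(x²+19) + x; the x² terms cancel, leaving 19/(√(x²+19)+x) → 0.
Limit = 0.

Final answer: 0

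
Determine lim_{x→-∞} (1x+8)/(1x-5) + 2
Evaluate the dominant behaviour as x → -∞; each term tends to a finite value or vanishes.
Limit = 3.

Final answer: 3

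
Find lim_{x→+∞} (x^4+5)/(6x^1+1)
This is an ∞/∞ indeterminate form as x → +∞.
Divide numerator and denominator by x^4 and let the lower-order terms vanish; the numerator's degree 4 exceeds the denominator's degree 1, so the quotient diverges.
Limit = ∞.

Final answer: ∞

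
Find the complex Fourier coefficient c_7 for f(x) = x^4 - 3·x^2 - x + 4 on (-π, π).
Compute the real Fourier coefficients first: a_7 = 636/2401 - 8·π^2/49, b_7 = -2/7.
Then c_7 = (a_7 − i·b_7)/2 = -4·π^2/49 + 318/2401 + i/7.

Final answer: -4·π^2/49 + 318/2401 + i/7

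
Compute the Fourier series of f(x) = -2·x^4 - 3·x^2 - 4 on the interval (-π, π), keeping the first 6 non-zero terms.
(-84 + 16·π^2)·cos(x) + (3 - 4·π^2)·cos(2·x) + (4/27 + 16·π^2/9)·cos(3·x) + (-π^2 - 3/8)·cos(4·x) + (204/625 + 16·π^2/25)·cos(5·x) - 2·π^4/5 - π^2 - 4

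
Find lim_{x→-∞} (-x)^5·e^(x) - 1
The product is a 0·∞ indeterminate form at x → -∞.
Rewrite the product as (-x)^5 / e^(-x) (an ∞/∞ form) and apply L'Hôpital, or use the standard hierarchy e^(|x|) ≫ |(-x)^5| as x → -∞.
The indeterminate product → 0, so the limit = -1.

Final answer: -1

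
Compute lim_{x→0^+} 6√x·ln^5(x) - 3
The product is a 0·∞ indeterminate form at x → 0⁺.
Rewrite the product as 6·ln^5(x) / x^(-1/2) and apply L'Hôpital, or use the standard hierarchy x^(-1/2) ≫ |ln x|^5 as x → 0⁺.
The indeterminate product → 0, so the limit = -3.

Final answer: -3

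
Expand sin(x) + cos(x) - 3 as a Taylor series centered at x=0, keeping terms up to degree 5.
x^5/120 + x^4/24 - x^3/6 - x^2/2 + x - 2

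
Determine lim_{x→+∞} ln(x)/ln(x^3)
This is an ∞/∞ indeterminate form as x → +∞.
Write ln(x^3) = 3·ln(x), reducing the quotient to 1/3.
Limit = 1/3.

Final answer: 1/3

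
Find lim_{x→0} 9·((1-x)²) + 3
Direct substitution at x = 0 gives 12.

Final answer: 12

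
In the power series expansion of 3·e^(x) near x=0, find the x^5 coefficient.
Expand to order 5: 3·e^(x) = x^5/40 + x^4/8 + x^3/2 + 3·x^2/2 + 3·x + 3 + O(x^6).
The coefficient of x^5 is 1/40.

Final answer: 1/40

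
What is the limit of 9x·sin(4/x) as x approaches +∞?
As x → +∞: let u = 4/x → 0⁺; then 9·x·sin(4/x) = 9·4·sin(u)/u → 9·4·1 = 36.
Limit = 36.

Final answer: 36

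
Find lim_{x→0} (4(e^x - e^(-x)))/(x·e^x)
Both numerator and denominator → 0 as x → 0; this is a 0/0 indeterminate form.
Expand each to leading order near x = 0: numerator ~ 8·x, denominator ~ x.
The limit of the ratio is 8.

Final answer: 8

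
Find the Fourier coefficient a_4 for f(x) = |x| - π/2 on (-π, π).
a_4 = (1/π) ∫_{-π}^{π} f(x)·cos(4x) dx.
Evaluate the integral (use parity and integration by parts as needed): a_4 = 0.

Final answer: 0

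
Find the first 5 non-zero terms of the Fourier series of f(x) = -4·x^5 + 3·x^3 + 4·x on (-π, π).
(-988 - 8·π^4 + 166·π^2)·sin(x) + (-23·π^2 + 61/2 + 4·π^4)·sin(2·x) + (-8·π^4/3 - 212/81 + 214·π^2/27)·sin(3·x) + (-4·π^2 - 1/2 + 2·π^4)·sin(4·x) + (-8·π^4/5 + 628/625 + 62·π^2/25)·sin(5·x)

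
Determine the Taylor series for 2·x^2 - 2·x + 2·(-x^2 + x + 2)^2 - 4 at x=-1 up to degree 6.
-6·(x + 1) + 20·(x + 1)^2 - 12·(x + 1)^3 + 2·(x + 1)^4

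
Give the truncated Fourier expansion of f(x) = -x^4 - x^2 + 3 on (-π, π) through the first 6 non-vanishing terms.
(-44 + 8·π^2)·cos(x) + (2 - 2·π^2)·cos(2·x) + (-4/27 + 8·π^2/9)·cos(3·x) + (-π^2/2 - 1/16)·cos(4·x) + (52/625 + 8·π^2/25)·cos(5·x) - π^4/5 - π^2/3 + 3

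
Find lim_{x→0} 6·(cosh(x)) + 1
Direct substitution at x = 0 gives 7.

Final answer: 7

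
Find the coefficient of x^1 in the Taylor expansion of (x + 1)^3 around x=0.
Expand to order 1: (x + 1)^3 = 3·x + 1 + O(x^2).
The coefficient of x^1 is 3.

Final answer: 3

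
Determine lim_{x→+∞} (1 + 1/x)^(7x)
As x → +∞: write (1 + 1/x)^(7x) = ((1 + 1/x)^x)^7 → (e^1)^7 = e^7.
Limit = e^(7).

Final answer: e^(7)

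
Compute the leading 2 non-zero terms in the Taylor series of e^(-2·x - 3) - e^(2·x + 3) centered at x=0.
x·(-2·e^(3) - 2·e^(-3)) - e^(3) + e^(-3)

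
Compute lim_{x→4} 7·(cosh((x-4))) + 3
Direct substitution at x = 4 gives 10.

Final answer: 10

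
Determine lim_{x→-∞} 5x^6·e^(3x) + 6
The product is a 0·∞ indeterminate form at x → -∞.
Rewrite the product as 5x^6 / e^(-3x) (an ∞/∞ form) and apply L'Hôpital, or use the standard hierarchy e^(3|x|) ≫ |x^6| as x → -∞.
The indeterminate product → 0, so the limit = 6.

Final answer: 6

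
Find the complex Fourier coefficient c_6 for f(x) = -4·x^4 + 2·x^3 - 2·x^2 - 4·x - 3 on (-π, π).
Compute the real Fourier coefficients first: a_6 = -8·π^2/9 - 2/27, b_6 = 13/9 - 2·π^2/3.
Then c_6 = (a_6 − i·b_6)/2 = -4·π^2/9 - 1/27 - 13·i/18 + i·π^2/3.

Final answer: -4·π^2/9 - 1/27 - 13·i/18 + i·π^2/3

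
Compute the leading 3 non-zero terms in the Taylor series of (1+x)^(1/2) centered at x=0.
-x^2/8 + x/2 + 1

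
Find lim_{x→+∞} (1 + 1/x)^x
As x → +∞: this is the defining limit (1 + 1/x)^x → e^1.
Limit = e.

Final answer: e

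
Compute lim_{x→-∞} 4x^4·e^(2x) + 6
The product is a 0·∞ indeterminate form at x → -∞.
Rewrite the product as 4x^4 / e^(-2x) (an ∞/∞ form) and apply L'Hôpital, or use the standard hierarchy e^(2|x|) ≫ |x^4| as x → -∞.
The indeterminate product → 0, so the limit = 6.

Final answer: 6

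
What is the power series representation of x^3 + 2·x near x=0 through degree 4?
x^3 + 2·x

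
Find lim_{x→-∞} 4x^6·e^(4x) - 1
The product is a 0·∞ indeterminate form at x → -∞.
Rewrite the product as 4x^6 / e^(-4x) (an ∞/∞ form) and apply L'Hôpital, or use the standard hierarchy e^(4|x|) ≫ |x^6| as x → -∞.
The indeterminate product → 0, so the limit = -1.

Final answer: -1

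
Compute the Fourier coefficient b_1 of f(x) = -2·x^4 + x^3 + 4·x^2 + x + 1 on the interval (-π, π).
b_1 = (1/π) ∫_{-π}^{π} f(x)·sin(1x) dx.
Evaluate the integral (use parity and integration by parts as needed): b_1 = -10 + 2·π^2.

Final answer: -10 + 2·π^2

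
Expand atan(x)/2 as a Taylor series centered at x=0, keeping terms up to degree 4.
-x^3/6 + x/2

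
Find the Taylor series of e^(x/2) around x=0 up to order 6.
x^6/46080 + x^5/3840 + x^4/384 + x^3/48 + x^2/8 + x/2 + 1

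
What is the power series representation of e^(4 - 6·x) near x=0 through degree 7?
-1944·x^7·e^(4)/35 + 324·x^6·e^(4)/5 - 324·x^5·e^(4)/5 + 54·x^4·e^(4) - 36·x^3·e^(4) + 18·x^2·e^(4) - 6·x·e^(4) + e^(4)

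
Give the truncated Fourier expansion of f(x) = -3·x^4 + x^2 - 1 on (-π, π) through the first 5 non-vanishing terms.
(-148 + 24·π^2)·cos(x) + (10 - 6·π^2)·cos(2·x) + (-20/9 + 8·π^2/3)·cos(3·x) + (13/16 - 3·π^2/2)·cos(4·x) - 3·π^4/5 - 1 + π^2/3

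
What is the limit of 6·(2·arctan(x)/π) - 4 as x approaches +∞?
Evaluate the dominant behaviour as x → +∞; each term tends to a finite value or vanishes.
Limit = 2.

Final answer: 2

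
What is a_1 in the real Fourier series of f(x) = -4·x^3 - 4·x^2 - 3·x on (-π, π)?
a_1 = (1/π) ∫_{-π}^{π} f(x)·cos(1x) dx.
Evaluate the integral (use parity and integration by parts as needed): a_1 = 16.

Final answer: 16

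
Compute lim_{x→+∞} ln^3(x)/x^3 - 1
The quotient is an ∞/∞ indeterminate form as x → +∞.
The polynomial denominator x^3 dominates the logarithmic numerator (any positive power of x ≫ ln^3(x) as x → ∞), so the quotient → 0.
Adding the constant: 0 - 1 = -1. Limit = -1.

Final answer: -1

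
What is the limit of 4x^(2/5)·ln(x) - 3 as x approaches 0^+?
The product is a 0·∞ indeterminate form at x → 0⁺.
Rewrite the product as 4·ln(x) / x^(-2/5) and apply L'Hôpital, or use the standard hierarchy x^(-2/5) ≫ |ln x| as x → 0⁺.
The indeterminate product → 0, so the limit = -3.

Final answer: -3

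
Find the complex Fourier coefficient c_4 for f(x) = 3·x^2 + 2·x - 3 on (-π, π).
Compute the real Fourier coefficients first: a_4 = 3/4, b_4 = -1.
Then c_4 = (a_4 − i·b_4)/2 = 3/8 + i/2.

Final answer: 3/8 + i/2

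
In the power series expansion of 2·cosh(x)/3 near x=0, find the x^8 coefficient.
Expand to order 8: 2·cosh(x)/3 = x^8/60480 + x^6/1080 + x^4/36 + x^2/3 + 2/3 + O(x^9).
The coefficient of x^8 is 1/60480.

Final answer: 1/60480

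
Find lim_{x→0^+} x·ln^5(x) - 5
The product is a 0·∞ indeterminate form at x → 0⁺.
Rewrite the product as ln^5(x) / x^(-1) and apply L'Hôpital, or use the standard hierarchy x^(-1) ≫ |ln x|^5 as x → 0⁺.
The indeterminate product → 0, so the limit = -5.

Final answer: -5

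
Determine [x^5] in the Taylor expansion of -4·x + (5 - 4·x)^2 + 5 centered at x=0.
Expand to order 5: -4·x + (5 - 4·x)^2 + 5 = 16·x^2 - 44·x + 30 + O(x^6).
The coefficient of x^5 is 0.

Final answer: 0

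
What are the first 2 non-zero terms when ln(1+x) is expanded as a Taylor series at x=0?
-x^2/2 + x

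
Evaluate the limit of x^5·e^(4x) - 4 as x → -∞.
The product is a 0·∞ indeterminate form at x → -∞.
Rewrite the product as x^5 / e^(-4x) (an ∞/∞ form) and apply L'Hôpital, or use the standard hierarchy e^(4|x|) ≫ |x^5| as x → -∞.
The indeterminate product → 0, so the limit = -4.

Final answer: -4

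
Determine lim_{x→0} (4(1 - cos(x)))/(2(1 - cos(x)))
Both numerator and denominator → 0 as x → 0; this is a 0/0 indeterminate form.
Expand each to leading order near x = 0: numerator ~ 2·x^2, denominator ~ x^2.
The limit of the ratio is 2.

Final answer: 2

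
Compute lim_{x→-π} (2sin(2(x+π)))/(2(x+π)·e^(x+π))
Both numerator and denominator → 0 as x → -π; this is a 0/0 indeterminate form.
Expand each to leading order near x = -π: numerator ~ 4·(x + π), denominator ~ 2·(x + π).
The limit of the ratio is 2.

Final answer: 2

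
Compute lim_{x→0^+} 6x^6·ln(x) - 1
The product is a 0·∞ indeterminate form at x → 0⁺.
Rewrite the product as 6·ln(x) / x^(-6) and apply L'Hôpital, or use the standard hierarchy x^(-6) ≫ |ln x| as x → 0⁺.
The indeterminate product → 0, so the limit = -1.

Final answer: -1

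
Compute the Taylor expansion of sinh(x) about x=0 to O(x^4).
x^3/6 + x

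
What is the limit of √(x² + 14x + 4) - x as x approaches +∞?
This is an ∞ − ∞ indeterminate form.
Multiply and divide by the conjugate √(x²+14x + 4) + x; the x² terms cancel, leaving (14x + 4)/(√(x²+14x + 4)+x) → 14/2 = 7.
Limit = 7.

Final answer: 7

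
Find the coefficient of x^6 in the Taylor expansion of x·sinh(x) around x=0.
Expand to order 6: x·sinh(x) = x^6/120 + x^4/6 + x^2 + O(x^7).
The coefficient of x^6 is 1/120.

Final answer: 1/120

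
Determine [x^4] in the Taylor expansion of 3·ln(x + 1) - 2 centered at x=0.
Expand to order 4: 3·ln(x + 1) - 2 = -3·x^4/4 + x^3 - 3·x^2/2 + 3·x - 2 + O(x^5).
The coefficient of x^4 is -3/4.

Final answer: -3/4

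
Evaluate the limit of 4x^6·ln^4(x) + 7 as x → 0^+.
The product is a 0·∞ indeterminate form at x → 0⁺.
Rewrite the product as 4·ln^4(x) / x^(-6) and apply L'Hôpital, or use the standard hierarchy x^(-6) ≫ |ln x|^4 as x → 0⁺.
The indeterminate product → 0, so the limit = 7.

Final answer: 7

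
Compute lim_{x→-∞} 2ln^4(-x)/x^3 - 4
The quotient is an ∞/∞ indeterminate form as x → -∞.
Compare growth rates of the dominant terms (exponentials ≫ polynomials ≫ logarithms), or apply L'Hôpital's rule; the quotient → 0.
Adding the constant: 0 - 4 = -4. Limit = -4.

Final answer: -4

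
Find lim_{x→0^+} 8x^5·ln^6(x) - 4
The product is a 0·∞ indeterminate form at x → 0⁺.
Rewrite the product as 8·ln^6(x) / x^(-5) and apply L'Hôpital, or use the standard hierarchy x^(-5) ≫ |ln x|^6 as x → 0⁺.
The indeterminate product → 0, so the limit = -4.

Final answer: -4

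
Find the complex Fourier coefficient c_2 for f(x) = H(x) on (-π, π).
Compute the real Fourier coefficients first: a_2 = 0, b_2 = 0.
Then c_2 = (a_2 − i·b_2)/2 = 0.

Final answer: 0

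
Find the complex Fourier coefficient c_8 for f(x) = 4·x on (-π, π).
Compute the real Fourier coefficients first: a_8 = 0, b_8 = -1.
Then c_8 = (a_8 − i·b_8)/2 = i/2.

Final answer: i/2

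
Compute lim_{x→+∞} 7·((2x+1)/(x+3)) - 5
Evaluate the dominant behaviour as x → +∞; each term tends to a finite value or vanishes.
Limit = 9.

Final answer: 9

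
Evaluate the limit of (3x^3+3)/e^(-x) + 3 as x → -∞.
The quotient is an ∞/∞ indeterminate form as x → -∞.
Compare growth rates of the dominant terms (exponentials ≫ polynomials ≫ logarithms), or apply L'Hôpital's rule; the quotient → 0.
Adding the constant: 0 + 3 = 3. Limit = 3.

Final answer: 3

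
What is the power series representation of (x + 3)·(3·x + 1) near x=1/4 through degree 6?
91/16 + 23·(x - 1/4)/2 + 3·(x - 1/4)^2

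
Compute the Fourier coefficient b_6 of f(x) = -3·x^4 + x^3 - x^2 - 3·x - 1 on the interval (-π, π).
b_6 = (1/π) ∫_{-π}^{π} f(x)·sin(6x) dx.
Evaluate the integral (use parity and integration by parts as needed): b_6 = 19/18 - π^2/3.

Final answer: 19/18 - π^2/3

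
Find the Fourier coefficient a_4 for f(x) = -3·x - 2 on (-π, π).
a_4 = (1/π) ∫_{-π}^{π} f(x)·cos(4x) dx.
Evaluate the integral (use parity and integration by parts as needed): a_4 = 0.

Final answer: 0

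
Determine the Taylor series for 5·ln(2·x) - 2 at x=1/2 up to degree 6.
-2 + 10·(x - 1/2) - 10·(x - 1/2)^2 + 40·(x - 1/2)^3/3 - 20·(x - 1/2)^4 + 32·(x - 1/2)^5 - 160·(x - 1/2)^6/3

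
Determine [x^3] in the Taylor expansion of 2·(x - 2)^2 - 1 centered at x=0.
Expand to order 3: 2·(x - 2)^2 - 1 = 2·x^2 - 8·x + 7 + O(x^4).
The coefficient of x^3 is 0.

Final answer: 0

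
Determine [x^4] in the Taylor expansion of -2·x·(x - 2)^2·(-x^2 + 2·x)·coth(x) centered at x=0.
Expand to order 4: -2·x·(x - 2)^2·(-x^2 + 2·x)·coth(x) = 10·x^4 - 52·x^3/3 + 24·x^2 - 16·x + O(x^5).
The coefficient of x^4 is 10.

Final answer: 10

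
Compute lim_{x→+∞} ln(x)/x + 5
The quotient is an ∞/∞ indeterminate form as x → +∞.
The polynomial denominator x dominates the logarithmic numerator (any positive power of x ≫ ln(x) as x → ∞), so the quotient → 0.
Adding the constant: 0 + 5 = 5. Limit = 5.

Final answer: 5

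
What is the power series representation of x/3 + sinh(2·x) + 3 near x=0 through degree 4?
4·x^3/3 + 7·x/3 + 3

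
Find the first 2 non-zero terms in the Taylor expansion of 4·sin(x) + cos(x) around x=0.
4·x + 1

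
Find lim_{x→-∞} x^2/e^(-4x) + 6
The quotient is an ∞/∞ indeterminate form as x → -∞.
Compare growth rates of the dominant terms (exponentials ≫ polynomials ≫ logarithms), or apply L'Hôpital's rule; the quotient → 0.
Adding the constant: 0 + 6 = 6. Limit = 6.

Final answer: 6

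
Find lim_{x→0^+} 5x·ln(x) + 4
The product is a 0·∞ indeterminate form at x → 0⁺.
Rewrite the product as 5·ln(x) / x^(-1) and apply L'Hôpital, or use the standard hierarchy x^(-1) ≫ |ln x| as x → 0⁺.
The indeterminate product → 0, so the limit = 4.

Final answer: 4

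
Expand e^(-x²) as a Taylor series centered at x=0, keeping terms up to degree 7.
-x^6/6 + x^4/2 - x^2 + 1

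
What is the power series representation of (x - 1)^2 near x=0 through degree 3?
x^2 - 2·x + 1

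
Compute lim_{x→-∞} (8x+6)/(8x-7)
Evaluate the dominant behaviour as x → -∞; each term tends to a finite value or vanishes.
Limit = 1.

Final answer: 1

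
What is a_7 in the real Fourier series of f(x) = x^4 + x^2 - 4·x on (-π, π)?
a_7 = (1/π) ∫_{-π}^{π} f(x)·cos(7x) dx.
Evaluate the integral (use parity and integration by parts as needed): a_7 = -8·π^2/49 - 148/2401.

Final answer: -8·π^2/49 - 148/2401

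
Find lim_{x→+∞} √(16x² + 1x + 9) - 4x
As x → +∞: multiply by the conjugate to get (1x+9)/(√(16x²+1x+9)+4x); the denominator ~ 8x, so the limit is 1/8.
Limit = 1/8.

Final answer: 1/8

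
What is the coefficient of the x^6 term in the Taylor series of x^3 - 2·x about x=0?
Expand to order 6: x^3 - 2·x = x^3 - 2·x + O(x^7).
The coefficient of x^6 is 0.

Final answer: 0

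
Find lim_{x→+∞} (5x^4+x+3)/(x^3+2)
This is an ∞/∞ indeterminate form as x → +∞.
Divide numerator and denominator by x^4 and let the lower-order terms vanish; the numerator's degree 4 exceeds the denominator's degree 3, so the quotient diverges.
Limit = ∞.

Final answer: ∞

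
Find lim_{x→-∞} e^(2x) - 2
Evaluate the dominant behaviour as x → -∞; each term tends to a finite value or vanishes.
Limit = -2.

Final answer: -2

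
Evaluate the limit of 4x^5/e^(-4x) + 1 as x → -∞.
The quotient is an ∞/∞ indeterminate form as x → -∞.
Compare growth rates of the dominant terms (exponentials ≫ polynomials ≫ logarithms), or apply L'Hôpital's rule; the quotient → 0.
Adding the constant: 0 + 1 = 1. Limit = 1.

Final answer: 1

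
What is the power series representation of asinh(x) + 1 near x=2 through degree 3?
1 + asinh(2) + √(5)·(x - 2)/5 - √(5)·(x - 2)^2/25 + 7·√(5)·(x - 2)^3/750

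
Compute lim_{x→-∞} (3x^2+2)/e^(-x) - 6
The quotient is an ∞/∞ indeterminate form as x → -∞.
Compare growth rates of the dominant terms (exponentials ≫ polynomials ≫ logarithms), or apply L'Hôpital's rule; the quotient → 0.
Adding the constant: 0 - 6 = -6. Limit = -6.

Final answer: -6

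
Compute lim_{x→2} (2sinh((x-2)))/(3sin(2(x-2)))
Both numerator and denominator → 0 as x → 2; this is a 0/0 indeterminate form.
Expand each to leading order near x = 2: numerator ~ 2·(x - 2), denominator ~ 6·(x - 2).
The limit of the ratio is 1/3.

Final answer: 1/3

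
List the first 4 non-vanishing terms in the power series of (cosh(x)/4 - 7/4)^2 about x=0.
x^6/640 - x^4/64 - 3·x^2/8 + 9/4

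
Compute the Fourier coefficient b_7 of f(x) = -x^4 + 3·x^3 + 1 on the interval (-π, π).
b_7 = (1/π) ∫_{-π}^{π} f(x)·sin(7x) dx.
Evaluate the integral (use parity and integration by parts as needed): b_7 = -36/343 + 6·π^2/7.

Final answer: -36/343 + 6·π^2/7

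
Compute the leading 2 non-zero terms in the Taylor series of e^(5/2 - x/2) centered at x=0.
-x·e^(5/2)/2 + e^(5/2)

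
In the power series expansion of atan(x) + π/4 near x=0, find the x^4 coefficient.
Expand to order 4: atan(x) + π/4 = -x^3/3 + x + π/4 + O(x^5).
The coefficient of x^4 is 0.

Final answer: 0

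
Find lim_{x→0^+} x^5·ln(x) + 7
The product is a 0·∞ indeterminate form at x → 0⁺.
Rewrite the product as ln(x) / x^(-5) and apply L'Hôpital, or use the standard hierarchy x^(-5) ≫ |ln x| as x → 0⁺.
The indeterminate product → 0, so the limit = 7.

Final answer: 7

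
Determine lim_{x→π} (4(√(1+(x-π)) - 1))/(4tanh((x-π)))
Both numerator and denominator → 0 as x → π; this is a 0/0 indeterminate form.
Expand each to leading order near x = π: numerator ~ 2·(x - π), denominator ~ 4·(x - π).
The limit of the ratio is 1/2.

Final answer: 1/2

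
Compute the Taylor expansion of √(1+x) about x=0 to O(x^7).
-21·x^6/1024 + 7·x^5/256 - 5·x^4/128 + x^3/16 - x^2/8 + x/2 + 1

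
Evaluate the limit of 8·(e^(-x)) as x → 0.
Direct substitution at x = 0 gives 8.

Final answer: 8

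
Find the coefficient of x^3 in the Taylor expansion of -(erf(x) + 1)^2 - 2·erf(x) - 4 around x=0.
Expand to order 3: -(erf(x) + 1)^2 - 2·erf(x) - 4 = 8·x^3/(3·√(π)) - 4·x^2/π - 8·x/√(π) - 5 + O(x^4).
The coefficient of x^3 is 8/(3·√(π)).

Final answer: 8/(3·√(π))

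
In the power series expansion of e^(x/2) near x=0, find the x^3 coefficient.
Expand to order 3: e^(x/2) = x^3/48 + x^2/8 + x/2 + 1 + O(x^4).
The coefficient of x^3 is 1/48.

Final answer: 1/48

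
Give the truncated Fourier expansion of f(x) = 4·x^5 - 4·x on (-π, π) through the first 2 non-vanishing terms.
(-160·π^2 + 8·π^4 + 952)·sin(x) + (-4·π^4 - 26 + 20·π^2)·sin(2·x)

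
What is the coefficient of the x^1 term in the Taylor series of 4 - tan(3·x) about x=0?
Expand to order 1: 4 - tan(3·x) = 4 - 3·x + O(x^2).
The coefficient of x^1 is -3.

Final answer: -3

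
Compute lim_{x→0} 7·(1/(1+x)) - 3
Direct substitution at x = 0 gives 4.

Final answer: 4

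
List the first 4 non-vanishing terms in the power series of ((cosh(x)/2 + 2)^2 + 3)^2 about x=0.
97·x^6/144 + 223·x^4/48 + 185·x^2/8 + 1369/16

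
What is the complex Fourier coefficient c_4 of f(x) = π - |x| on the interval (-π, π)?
Compute the real Fourier coefficients first: a_4 = 0, b_4 = 0.
Then c_4 = (a_4 − i·b_4)/2 = 0.

Final answer: 0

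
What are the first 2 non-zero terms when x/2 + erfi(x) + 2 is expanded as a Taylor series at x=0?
x·(1/2 + 2/√(π)) + 2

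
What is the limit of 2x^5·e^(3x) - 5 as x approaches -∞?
The product is a 0·∞ indeterminate form at x → -∞.
Rewrite the product as 2x^5 / e^(-3x) (an ∞/∞ form) and apply L'Hôpital, or use the standard hierarchy e^(3|x|) ≫ |x^5| as x → -∞.
The indeterminate product → 0, so the limit = -5.

Final answer: -5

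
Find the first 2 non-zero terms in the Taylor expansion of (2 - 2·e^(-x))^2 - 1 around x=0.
4·x^2 - 1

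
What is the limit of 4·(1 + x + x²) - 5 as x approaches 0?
Direct substitution at x = 0 gives -1.

Final answer: -1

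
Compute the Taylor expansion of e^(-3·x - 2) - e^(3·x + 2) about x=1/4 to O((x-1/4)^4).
(1 - e^(11/2))·e^(-11/4) + (-3·e^(11/2) - 3)·e^(-11/4)·(x - 1/4) + (9 - 9·e^(11/2))·e^(-11/4)·(x - 1/4)^2/2 + (-9·e^(11/2) - 9)·e^(-11/4)·(x - 1/4)^3/2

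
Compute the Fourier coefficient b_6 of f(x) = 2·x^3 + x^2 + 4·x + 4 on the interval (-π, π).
b_6 = (1/π) ∫_{-π}^{π} f(x)·sin(6x) dx.
Evaluate the integral (use parity and integration by parts as needed): b_6 = -2·π^2/3 - 11/9.

Final answer: -2·π^2/3 - 11/9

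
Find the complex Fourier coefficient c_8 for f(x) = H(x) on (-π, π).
Compute the real Fourier coefficients first: a_8 = 0, b_8 = 0.
Then c_8 = (a_8 − i·b_8)/2 = 0.

Final answer: 0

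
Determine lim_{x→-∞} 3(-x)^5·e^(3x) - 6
The product is a 0·∞ indeterminate form at x → -∞.
Rewrite the product as 3(-x)^5 / e^(-3x) (an ∞/∞ form) and apply L'Hôpital, or use the standard hierarchy e^(3|x|) ≫ |(-x)^5| as x → -∞.
The indeterminate product → 0, so the limit = -6.

Final answer: -6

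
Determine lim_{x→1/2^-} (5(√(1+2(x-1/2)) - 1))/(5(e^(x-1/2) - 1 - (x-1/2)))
Both numerator and denominator → 0 as x → 1/2^-; this is a 0/0 indeterminate form.
Expand each to leading order near x = 1/2: numerator ~ 5·(x - 1/2), denominator ~ 5·(x - 1/2)^2/2.
The limit of the ratio is -∞.

Final answer: -∞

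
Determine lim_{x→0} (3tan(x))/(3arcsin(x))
Both numerator and denominator → 0 as x → 0; this is a 0/0 indeterminate form.
Expand each to leading order near x = 0: numerator ~ 3·x, denominator ~ 3·x.
The limit of the ratio is 1.

Final answer: 1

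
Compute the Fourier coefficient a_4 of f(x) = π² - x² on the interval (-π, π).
a_4 = (1/π) ∫_{-π}^{π} f(x)·cos(4x) dx.
Evaluate the integral (use parity and integration by parts as needed): a_4 = -1/4.

Final answer: -1/4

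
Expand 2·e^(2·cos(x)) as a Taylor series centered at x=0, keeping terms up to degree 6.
-91·x^6·e^(2)/180 + 7·x^4·e^(2)/6 - 2·x^2·e^(2) + 2·e^(2)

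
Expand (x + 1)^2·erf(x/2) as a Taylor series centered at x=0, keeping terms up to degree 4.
-x^4/(6·√(π)) + 11·x^3/(12·√(π)) + 2·x^2/√(π) + x/√(π)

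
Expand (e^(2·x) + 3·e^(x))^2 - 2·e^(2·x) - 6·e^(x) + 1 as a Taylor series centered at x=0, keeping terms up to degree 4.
106·x^4/3 + 46·x^3 + 46·x^2 + 30·x + 9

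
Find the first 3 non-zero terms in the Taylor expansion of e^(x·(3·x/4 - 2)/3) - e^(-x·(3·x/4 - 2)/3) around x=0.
-8·x^3/81 + x^2/2 - 4·x/3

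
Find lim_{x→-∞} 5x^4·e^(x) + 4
The product is a 0·∞ indeterminate form at x → -∞.
Rewrite the product as 5x^4 / e^(-x) (an ∞/∞ form) and apply L'Hôpital, or use the standard hierarchy e^(|x|) ≫ |x^4| as x → -∞.
The indeterminate product → 0, so the limit = 4.

Final answer: 4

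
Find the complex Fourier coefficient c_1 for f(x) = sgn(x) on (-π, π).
Compute the real Fourier coefficients first: a_1 = 0, b_1 = 4/π.
Then c_1 = (a_1 − i·b_1)/2 = -2·i/π.

Final answer: -2·i/π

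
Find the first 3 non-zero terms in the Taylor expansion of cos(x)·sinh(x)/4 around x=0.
-x^5/120 - x^3/12 + x/4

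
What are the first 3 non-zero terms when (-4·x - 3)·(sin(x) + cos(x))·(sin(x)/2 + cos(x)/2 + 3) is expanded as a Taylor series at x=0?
-23·x^2/2 - 26·x - 21/2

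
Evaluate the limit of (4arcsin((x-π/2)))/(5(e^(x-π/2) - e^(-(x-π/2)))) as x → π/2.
Both numerator and denominator → 0 as x → π/2; this is a 0/0 indeterminate form.
Expand each to leading order near x = π/2: numerator ~ 4·(x - π/2), denominator ~ 10·(x - π/2).
The limit of the ratio is 2/5.

Final answer: 2/5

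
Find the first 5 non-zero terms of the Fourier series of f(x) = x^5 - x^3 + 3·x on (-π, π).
(-42·π^2 + 2·π^4 + 258)·sin(x) + (-π^4 - 12 + 6·π^2)·sin(2·x) + (-58·π^2/27 + 278/81 + 2·π^4/3)·sin(3·x) + (-π^4/2 - 123/64 + 9·π^2/8)·sin(4·x) + (-18·π^2/25 + 858/625 + 2·π^4/5)·sin(5·x)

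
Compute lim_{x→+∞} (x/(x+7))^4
As x → +∞: x/(x+7) = 1/(1 + 7/x) → 1, and the 4th power of a limit-1 base also → 1.
Limit = 1.

Final answer: 1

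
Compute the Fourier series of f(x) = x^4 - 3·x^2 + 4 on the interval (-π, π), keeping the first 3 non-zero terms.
(60 - 8·π^2)·cos(x) + (-6 + 2·π^2)·cos(2·x) - π^2 + 4 + π^4/5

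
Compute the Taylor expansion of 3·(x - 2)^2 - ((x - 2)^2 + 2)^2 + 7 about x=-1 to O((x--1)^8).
-87 + 114·(x + 1) - 55·(x + 1)^2 + 12·(x + 1)^3 - (x + 1)^4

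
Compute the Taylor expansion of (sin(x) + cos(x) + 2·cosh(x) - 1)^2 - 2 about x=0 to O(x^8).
-79·x^7/2520 + 7·x^6/40 + 7·x^5/60 + 5·x^4/12 + x^3/3 + 3·x^2 + 4·x + 2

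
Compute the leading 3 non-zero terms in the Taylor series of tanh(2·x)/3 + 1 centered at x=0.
-8·x^3/9 + 2·x/3 + 1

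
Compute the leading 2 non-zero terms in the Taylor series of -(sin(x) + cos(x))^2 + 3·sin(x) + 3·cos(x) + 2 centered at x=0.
x + 4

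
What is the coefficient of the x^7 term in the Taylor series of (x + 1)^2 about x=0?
Expand to order 7: (x + 1)^2 = x^2 + 2·x + 1 + O(x^8).
The coefficient of x^7 is 0.

Final answer: 0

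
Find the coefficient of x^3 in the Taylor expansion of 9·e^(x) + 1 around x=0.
Expand to order 3: 9·e^(x) + 1 = 3·x^3/2 + 9·x^2/2 + 9·x + 10 + O(x^4).
The coefficient of x^3 is 3/2.

Final answer: 3/2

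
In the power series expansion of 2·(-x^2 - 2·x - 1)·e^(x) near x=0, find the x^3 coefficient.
Expand to order 3: 2·(-x^2 - 2·x - 1)·e^(x) = -13·x^3/3 - 7·x^2 - 6·x - 2 + O(x^4).
The coefficient of x^3 is -13/3.

Final answer: -13/3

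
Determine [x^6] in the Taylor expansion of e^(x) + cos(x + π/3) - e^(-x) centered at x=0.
Expand to order 6: e^(x) + cos(x + π/3) - e^(-x) = -x^6/1440 + x^5·(1/60 - √(3)/240) + x^4/48 + x^3·(√(3)/12 + 1/3) - x^2/4 + x·(2 - √(3)/2) + 1/2 + O(x^7).
The coefficient of x^6 is -1/1440.

Final answer: -1/1440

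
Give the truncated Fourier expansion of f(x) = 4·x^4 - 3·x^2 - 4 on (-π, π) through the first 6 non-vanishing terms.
(204 - 32·π^2)·cos(x) + (-15 + 8·π^2)·cos(2·x) + (100/27 - 32·π^2/9)·cos(3·x) + (-3/2 + 2·π^2)·cos(4·x) + (492/625 - 32·π^2/25)·cos(5·x) - π^2 - 4 + 4·π^4/5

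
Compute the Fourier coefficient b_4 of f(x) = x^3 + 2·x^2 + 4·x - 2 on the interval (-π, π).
b_4 = (1/π) ∫_{-π}^{π} f(x)·sin(4x) dx.
Evaluate the integral (use parity and integration by parts as needed): b_4 = -π^2/2 - 29/16.

Final answer: -π^2/2 - 29/16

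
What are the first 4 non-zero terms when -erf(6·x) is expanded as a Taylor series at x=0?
93312·x^7/(7·√(π)) - 7776·x^5/(5·√(π)) + 144·x^3/√(π) - 12·x/√(π)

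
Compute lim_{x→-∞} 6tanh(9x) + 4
Evaluate the dominant behaviour as x → -∞; each term tends to a finite value or vanishes.
Limit = -2.

Final answer: -2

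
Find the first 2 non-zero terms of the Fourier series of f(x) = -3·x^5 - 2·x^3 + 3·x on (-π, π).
(-690 - 6·π^4 + 116·π^2)·sin(x) + (-13·π^2 + 33/2 + 3·π^4)·sin(2·x)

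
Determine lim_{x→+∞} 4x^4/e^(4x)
This is an ∞/∞ indeterminate form as x → +∞.
The exponential denominator e^(4x) dominates the polynomial numerator (e^x ≫ x^4 as x → ∞), so the quotient → 0.
Limit = 0.

Final answer: 0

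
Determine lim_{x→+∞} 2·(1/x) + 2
Evaluate the dominant behaviour as x → +∞; each term tends to a finite value or vanishes.
Limit = 2.

Final answer: 2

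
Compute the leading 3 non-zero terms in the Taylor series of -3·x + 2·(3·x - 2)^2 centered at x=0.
18·x^2 - 27·x + 8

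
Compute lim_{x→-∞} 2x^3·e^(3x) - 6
The product is a 0·∞ indeterminate form at x → -∞.
Rewrite the product as 2x^3 / e^(-3x) (an ∞/∞ form) and apply L'Hôpital, or use the standard hierarchy e^(3|x|) ≫ |x^3| as x → -∞.
The indeterminate product → 0, so the limit = -6.

Final answer: -6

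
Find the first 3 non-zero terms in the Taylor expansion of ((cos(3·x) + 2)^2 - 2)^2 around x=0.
1296·x^4 - 378·x^2 + 49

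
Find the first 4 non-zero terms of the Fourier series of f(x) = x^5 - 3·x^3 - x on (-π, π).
(-46·π^2 + 2·π^4 + 274)·sin(x) + (-π^4 - 11 + 8·π^2)·sin(2·x) + (-94·π^2/27 + 134/81 + 2·π^4/3)·sin(3·x) + (-π^4/2 - 19/64 + 17·π^2/8)·sin(4·x)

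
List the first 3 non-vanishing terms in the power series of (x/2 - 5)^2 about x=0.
x^2/4 - 5·x + 25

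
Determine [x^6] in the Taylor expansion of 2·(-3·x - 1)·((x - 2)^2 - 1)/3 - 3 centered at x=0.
Expand to order 6: 2·(-3·x - 1)·((x - 2)^2 - 1)/3 - 3 = -2·x^3 + 22·x^2/3 - 10·x/3 - 5 + O(x^7).
The coefficient of x^6 is 0.

Final answer: 0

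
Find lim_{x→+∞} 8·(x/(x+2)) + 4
Evaluate the dominant behaviour as x → +∞; each term tends to a finite value or vanishes.
Limit = 12.

Final answer: 12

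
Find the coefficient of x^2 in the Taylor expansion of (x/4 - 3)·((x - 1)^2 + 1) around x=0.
Expand to order 2: (x/4 - 3)·((x - 1)^2 + 1) = -7·x^2/2 + 13·x/2 - 6 + O(x^3).
The coefficient of x^2 is -7/2.

Final answer: -7/2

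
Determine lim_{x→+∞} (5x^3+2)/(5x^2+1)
This is an ∞/∞ indeterminate form as x → +∞.
Divide numerator and denominator by x^3 and let the lower-order terms vanish; the numerator's degree 3 exceeds the denominator's degree 2, so the quotient diverges.
Limit = ∞.

Final answer: ∞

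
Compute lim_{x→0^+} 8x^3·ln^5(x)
This is a 0·∞ indeterminate form at x → 0⁺.
Rewrite the product as 8·ln^5(x) / x^(-3) and apply L'Hôpital, or use the standard hierarchy x^(-3) ≫ |ln x|^5 as x → 0⁺.
The indeterminate product → 0, so the limit = 0.

Final answer: 0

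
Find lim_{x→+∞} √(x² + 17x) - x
This is an ∞ − ∞ indeterminate form.
Multiply and divide by the conjugate √(x²+17x) + x; the x² terms cancel, leaving (17x)/(√(x²+17x)+x) → 17/2.
Limit = 17/2.

Final answer: 17/2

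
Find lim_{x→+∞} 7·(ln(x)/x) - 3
Evaluate the dominant behaviour as x → +∞; each term tends to a finite value or vanishes.
Limit = -3.

Final answer: -3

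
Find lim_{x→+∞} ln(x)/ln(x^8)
This is an ∞/∞ indeterminate form as x → +∞.
Write ln(x^8) = 8·ln(x), reducing the quotient to 1/8.
Limit = 1/8.

Final answer: 1/8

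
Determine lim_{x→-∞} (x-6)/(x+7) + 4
Evaluate the dominant behaviour as x → -∞; each term tends to a finite value or vanishes.
Limit = 5.

Final answer: 5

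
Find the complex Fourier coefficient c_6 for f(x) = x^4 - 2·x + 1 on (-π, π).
Compute the real Fourier coefficients first: a_6 = -1/27 + 2·π^2/9, b_6 = 2/3.
Then c_6 = (a_6 − i·b_6)/2 = -1/54 + π^2/9 - i/3.

Final answer: -1/54 + π^2/9 - i/3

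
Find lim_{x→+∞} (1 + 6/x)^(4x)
As x → +∞: write (1 + 6/x)^(4x) = ((1 + 6/x)^x)^4 → (e^6)^4 = e^24.
Limit = e^(24).

Final answer: e^(24)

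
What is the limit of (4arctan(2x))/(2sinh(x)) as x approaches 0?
Both numerator and denominator → 0 as x → 0; this is a 0/0 indeterminate form.
Expand each to leading order near x = 0: numerator ~ 8·x, denominator ~ 2·x.
The limit of the ratio is 4.

Final answer: 4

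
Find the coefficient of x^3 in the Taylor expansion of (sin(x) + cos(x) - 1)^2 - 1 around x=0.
Expand to order 3: (sin(x) + cos(x) - 1)^2 - 1 = -x^3 + x^2 - 1 + O(x^4).
The coefficient of x^3 is -1.

Final answer: -1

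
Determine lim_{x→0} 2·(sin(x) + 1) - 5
Direct substitution at x = 0 gives -3.

Final answer: -3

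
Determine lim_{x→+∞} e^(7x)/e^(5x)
This is an ∞/∞ indeterminate form as x → +∞.
Rewrite e^(7x)/e^(5x) = e^((7−5)x) = e^(2x); the exponent coefficient is 2 > 0 so e^(2x) → ∞.
Limit = ∞.

Final answer: ∞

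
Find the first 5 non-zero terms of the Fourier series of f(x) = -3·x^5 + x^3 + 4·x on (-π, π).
(-724 - 6·π^4 + 122·π^2)·sin(x) + (-16·π^2 + 20 + 3·π^4)·sin(2·x) + (-2·π^4 - 20/27 + 46·π^2/9)·sin(3·x) + (-19·π^2/8 - 71/64 + 3·π^4/2)·sin(4·x) + (-6·π^4/5 + 796/625 + 34·π^2/25)·sin(5·x)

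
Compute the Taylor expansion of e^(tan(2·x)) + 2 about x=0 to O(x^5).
6·x^4 + 4·x^3 + 2·x^2 + 2·x + 3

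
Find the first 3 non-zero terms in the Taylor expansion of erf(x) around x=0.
x^5/(5·√(π)) - 2·x^3/(3·√(π)) + 2·x/√(π)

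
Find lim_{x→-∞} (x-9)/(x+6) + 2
Evaluate the dominant behaviour as x → -∞; each term tends to a finite value or vanishes.
Limit = 3.

Final answer: 3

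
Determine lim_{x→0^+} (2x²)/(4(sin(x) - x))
Both numerator and denominator → 0 as x → 0^+; this is a 0/0 indeterminate form.
Expand each to leading order near x = 0: numerator ~ 2·x^2, denominator ~ -2·x^3/3.
The limit of the ratio is -∞.

Final answer: -∞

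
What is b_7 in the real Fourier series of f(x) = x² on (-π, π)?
b_7 = (1/π) ∫_{-π}^{π} f(x)·sin(7x) dx.
Evaluate the integral (use parity and integration by parts as needed): b_7 = 0.

Final answer: 0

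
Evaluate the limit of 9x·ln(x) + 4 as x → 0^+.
The product is a 0·∞ indeterminate form at x → 0⁺.
Rewrite the product as 9·ln(x) / x^(-1) and apply L'Hôpital, or use the standard hierarchy x^(-1) ≫ |ln x| as x → 0⁺.
The indeterminate product → 0, so the limit = 4.

Final answer: 4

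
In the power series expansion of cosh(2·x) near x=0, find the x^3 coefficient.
Expand to order 3: cosh(2·x) = 2·x^2 + 1 + O(x^4).
The coefficient of x^3 is 0.

Final answer: 0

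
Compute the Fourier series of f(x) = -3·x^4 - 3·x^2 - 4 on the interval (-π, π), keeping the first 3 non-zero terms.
(-132 + 24·π^2)·cos(x) + (6 - 6·π^2)·cos(2·x) - 3·π^4/5 - π^2 - 4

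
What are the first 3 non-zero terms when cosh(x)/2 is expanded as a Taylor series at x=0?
x^4/48 + x^2/4 + 1/2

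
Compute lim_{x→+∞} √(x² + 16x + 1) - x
This is an ∞ − ∞ indeterminate form.
Multiply and divide by the conjugate √(x²+16x + 1) + x; the x² terms cancel, leaving (16x + 1)/(√(x²+16x + 1)+x) → 16/2 = 8.
Limit = 8.

Final answer: 8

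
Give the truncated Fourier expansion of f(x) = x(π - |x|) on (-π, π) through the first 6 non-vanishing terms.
8·sin(x)/π + 8·sin(3·x)/(27·π) + 8·sin(5·x)/(125·π) + 8·sin(7·x)/(343·π) + 8·sin(9·x)/(729·π) + 8·sin(11·x)/(1331·π)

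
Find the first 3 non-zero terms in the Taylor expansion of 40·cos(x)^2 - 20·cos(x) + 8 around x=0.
25·x^4/2 - 30·x^2 + 28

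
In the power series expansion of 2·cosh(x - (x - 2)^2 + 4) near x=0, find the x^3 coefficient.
Expand to order 3: 2·cosh(x - (x - 2)^2 + 4) = -10·x^3 + 25·x^2 + 2 + O(x^4).
The coefficient of x^3 is -10.

Final answer: -10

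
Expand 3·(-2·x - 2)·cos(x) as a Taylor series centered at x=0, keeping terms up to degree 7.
x^7/120 + x^6/120 - x^5/4 - x^4/4 + 3·x^3 + 3·x^2 - 6·x - 6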